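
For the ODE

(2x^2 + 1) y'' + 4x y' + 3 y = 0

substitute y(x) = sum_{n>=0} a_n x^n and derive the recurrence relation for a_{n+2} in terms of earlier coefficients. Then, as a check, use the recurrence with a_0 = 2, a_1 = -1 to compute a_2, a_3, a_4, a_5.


Substitute y = sum_n a_n x^n.
(1 + 2 x^2) y'' contributes (n+2)(n+1) a_{n+2} + 2 n(n-1) a_n at x^n.
4 x y'(x) contributes 4 n a_n at x^n.
3 y(x) contributes 3 a_n at x^n.
Matching x^n: (n+2)(n+1) a_{n+2} + (2 n(n-1) + 4 n + 3) a_n = 0.
Thus a_{n+2} = (-2 n(n-1) - 4 n - 3) / ((n+1)(n+2)) * a_n.

Check with a_0 = 2, a_1 = -1 (apply the recurrence for n = 0, 1, 2, 3): a_0 = 2, a_1 = -1, a_2 = -3, a_3 = 7/6, a_4 = 15/4, a_5 = -63/40.

a_(n+2) = (-2 n(n-1) - 4 n - 3) / ((n+1)(n+2)) * a_n; check: a_0 = 2, a_1 = -1, a_2 = -3, a_3 = 7/6, a_4 = 15/4, a_5 = -63/40


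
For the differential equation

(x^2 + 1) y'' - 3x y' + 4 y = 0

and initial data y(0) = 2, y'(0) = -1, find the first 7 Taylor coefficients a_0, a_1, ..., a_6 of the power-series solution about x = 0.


Ansatz: y(x) = sum_{n>=0} a_n x^n, so y'(x) = sum_{n>=1} n a_n x^(n-1) and y''(x) = sum_{n>=2} n(n-1) a_n x^(n-2).
Substitute into P(x) y'' + Q(x) y' + R(x) y = 0 with P(x) = x^2 + 1, Q(x) = -3x, R(x) = 4, and match powers of x.
Initial conditions: a_0 = 2, a_1 = -1.
Setting the coefficient of each power of x to zero and solving order by order (substituting the coefficients already found):
  x^0: 2 a_2 + 4 a_0 = 0  ->  2 a_2 = -4 a_0 = -8  ->  a_2 = -4
  x^1: 6 a_3 + a_1 = 0  ->  6 a_3 = -a_1 = 1  ->  a_3 = 1/6
  x^2: 12 a_4 = 0  ->  a_4 = 0
  x^3: 20 a_5 + a_3 = 0  ->  20 a_5 = -a_3 = -1/6  ->  a_5 = -1/120
  x^4: 30 a_6 + 4 a_4 = 0  ->  30 a_6 = -4 a_4 = 0  ->  a_6 = 0
Truncated series: y(x) = 2 - x - 4 x^2 + (1/6) x^3 - (1/120) x^5 + O(x^7).

a_0 = 2; a_1 = -1; a_2 = -4; a_3 = 1/6; a_4 = 0; a_5 = -1/120; a_6 = 0


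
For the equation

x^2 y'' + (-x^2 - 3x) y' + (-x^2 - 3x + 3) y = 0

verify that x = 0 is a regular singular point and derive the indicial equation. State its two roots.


Divide by x^2 to reach normal form y'' + P_1(x) y' + P_2(x) y = 0 with P_1(x) = -1 - 3/x and P_2(x) = -1 - 3/x + 3/x^2.
x = 0 is a singular point because the y'-coefficient -1 - 3/x has a pole at x = 0 and the y-coefficient -1 - 3/x + 3/x^2 has a pole at x = 0.
It is a regular singular point because x P_1(x) = p(x) = -x - 3 and x^2 P_2(x) = q(x) = -x^2 - 3x + 3 are polynomials, hence analytic at x = 0.
p(0) = -3,  q(0) = 3.
Indicial equation: r(r-1) + p(0) r + q(0) = 0, i.e. r^2 + (p(0) - 1) r + q(0) = 0, i.e. r^2 - 4 r + 3 = 0.
Discriminant: (-4)^2 - 4(3) = 4, so r = (4 ± 2)/2.
Solving: r_1 = 3, r_2 = 1.

indicial: r^2 - 4 r + 3 = 0; roots r_1 = 3, r_2 = 1


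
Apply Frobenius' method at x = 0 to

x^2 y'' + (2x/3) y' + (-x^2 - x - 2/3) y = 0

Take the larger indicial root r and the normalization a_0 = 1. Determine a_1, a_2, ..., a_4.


Write in Frobenius form y'' + (p(x)/x) y' + (q(x)/x^2) y = 0:
  p(x) = 2/3,  q(x) = -x^2 - x - 2/3.
Indicial equation: r(r-1) + (2/3) r + (-2/3) = 0 -> roots r_1 = 1, r_2 = -2/3.
Take r = r_1 = 1. Let y(x) = x^r sum_{n>=0} a_n x^n with a_0 = 1.
Substitute y = x^r sum a_n x^n and match x^{r+n}. The recurrence is
  D(n) a_n - 1 a_{n-1} - 1 a_{n-2} = 0,  where D(n) = (r+n)(r+n-1) + (2/3)(r+n) + (-2/3).
  a_n = [1 a_{n-1} + 1 a_{n-2}] / D(n).
Since the indicial polynomial factors as (r - r_1)(r - r_2), D(n) = (r_1 + n - r_1)(r_1 + n - r_2) = n(n + 5/3).
Evaluating step by step (a_0 = 1):
  n = 1: D(1) = 1(1 + 5/3) = 8/3; numerator = 1(1) = 1; a_1 = (1)/(8/3) = 3/8
  n = 2: D(2) = 2(2 + 5/3) = 22/3; numerator = 1(3/8) + 1(1) = 11/8; a_2 = (11/8)/(22/3) = 3/16
  n = 3: D(3) = 3(3 + 5/3) = 14; numerator = 1(3/16) + 1(3/8) = 9/16; a_3 = (9/16)/(14) = 9/224
  n = 4: D(4) = 4(4 + 5/3) = 68/3; numerator = 1(9/224) + 1(3/16) = 51/224; a_4 = (51/224)/(68/3) = 9/896

r = 1; a_0 = 1; a_1 = 3/8; a_2 = 3/16; a_3 = 9/224; a_4 = 9/896


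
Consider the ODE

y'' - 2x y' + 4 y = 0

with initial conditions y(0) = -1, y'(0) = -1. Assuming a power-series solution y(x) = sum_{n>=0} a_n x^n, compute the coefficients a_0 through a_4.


Ansatz: y(x) = sum_{n>=0} a_n x^n, so y'(x) = sum_{n>=1} n a_n x^(n-1) and y''(x) = sum_{n>=2} n(n-1) a_n x^(n-2).
Substitute into P(x) y'' + Q(x) y' + R(x) y = 0 with P(x) = 1, Q(x) = -2x, R(x) = 4, and match powers of x.
Initial conditions: a_0 = -1, a_1 = -1.
Setting the coefficient of each power of x to zero and solving order by order (substituting the coefficients already found):
  x^0: 2 a_2 + 4 a_0 = 0  ->  2 a_2 = -4 a_0 = 4  ->  a_2 = 2
  x^1: 6 a_3 + 2 a_1 = 0  ->  6 a_3 = -2 a_1 = 2  ->  a_3 = 1/3
  x^2: 12 a_4 = 0  ->  a_4 = 0
Truncated series: y(x) = -1 - x + 2 x^2 + (1/3) x^3 + O(x^5).

a_0 = -1; a_1 = -1; a_2 = 2; a_3 = 1/3; a_4 = 0


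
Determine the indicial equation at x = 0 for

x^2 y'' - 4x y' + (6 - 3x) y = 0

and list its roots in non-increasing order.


Divide by x^2 to reach normal form y'' + P_1(x) y' + P_2(x) y = 0 with P_1(x) = -4/x and P_2(x) = -3/x + 6/x^2.
x = 0 is a singular point because the y'-coefficient -4/x has a pole at x = 0 and the y-coefficient -3/x + 6/x^2 has a pole at x = 0.
It is a regular singular point because x P_1(x) = p(x) = -4 and x^2 P_2(x) = q(x) = 6 - 3x are polynomials, hence analytic at x = 0.
p(0) = -4,  q(0) = 6.
Indicial equation: r(r-1) + p(0) r + q(0) = 0, i.e. r^2 + (p(0) - 1) r + q(0) = 0, i.e. r^2 - 5 r + 6 = 0.
Discriminant: (-5)^2 - 4(6) = 1, so r = (5 ± 1)/2.
Solving: r_1 = 3, r_2 = 2.

indicial: r^2 - 5 r + 6 = 0; roots r_1 = 3, r_2 = 2


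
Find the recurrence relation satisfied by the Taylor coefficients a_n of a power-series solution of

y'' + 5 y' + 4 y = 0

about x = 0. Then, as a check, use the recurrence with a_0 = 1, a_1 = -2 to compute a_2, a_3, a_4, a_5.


Substitute y = sum_n a_n x^n.
y''(x) has coefficient (n+2)(n+1) a_{n+2} at x^n;
5 y'(x) has coefficient 5 (n+1) a_{n+1} at x^n;
4 y(x) has coefficient 4 a_n at x^n.
Matching x^n: (n+2)(n+1) a_{n+2} + 5 (n+1) a_{n+1} + 4 a_n = 0.
Thus a_{n+2} = [-5 (n+1) a_{n+1} - 4 a_n] / ((n+1)(n+2)).

Check with a_0 = 1, a_1 = -2 (apply the recurrence for n = 0, 1, 2, 3): a_0 = 1, a_1 = -2, a_2 = 3, a_3 = -11/3, a_4 = 43/12, a_5 = -57/20.

a_(n+2) = [-5 (n+1) a_(n+1) - 4 a_n] / ((n+1)(n+2)); check: a_0 = 1, a_1 = -2, a_2 = 3, a_3 = -11/3, a_4 = 43/12, a_5 = -57/20


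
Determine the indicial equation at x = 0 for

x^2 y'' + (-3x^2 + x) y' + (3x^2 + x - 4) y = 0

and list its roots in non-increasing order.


Divide by x^2 to reach normal form y'' + P_1(x) y' + P_2(x) y = 0 with P_1(x) = -3 + 1/x and P_2(x) = 3 + 1/x - 4/x^2.
x = 0 is a singular point because the y'-coefficient -3 + 1/x has a pole at x = 0 and the y-coefficient 3 + 1/x - 4/x^2 has a pole at x = 0.
It is a regular singular point because x P_1(x) = p(x) = 1 - 3x and x^2 P_2(x) = q(x) = 3x^2 + x - 4 are polynomials, hence analytic at x = 0.
p(0) = 1,  q(0) = -4.
Indicial equation: r(r-1) + p(0) r + q(0) = 0, i.e. r^2 + (p(0) - 1) r + q(0) = 0, i.e. r^2 - 4 = 0.
Discriminant: (0)^2 - 4(-4) = 16, so r = (0 ± 4)/2.
Solving: r_1 = 2, r_2 = -2.

indicial: r^2 - 4 = 0; roots r_1 = 2, r_2 = -2


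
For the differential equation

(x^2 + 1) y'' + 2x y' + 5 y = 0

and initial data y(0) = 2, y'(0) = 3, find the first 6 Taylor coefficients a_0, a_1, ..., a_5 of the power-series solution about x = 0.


Ansatz: y(x) = sum_{n>=0} a_n x^n, so y'(x) = sum_{n>=1} n a_n x^(n-1) and y''(x) = sum_{n>=2} n(n-1) a_n x^(n-2).
Substitute into P(x) y'' + Q(x) y' + R(x) y = 0 with P(x) = x^2 + 1, Q(x) = 2x, R(x) = 5, and match powers of x.
Initial conditions: a_0 = 2, a_1 = 3.
Setting the coefficient of each power of x to zero and solving order by order (substituting the coefficients already found):
  x^0: 2 a_2 + 5 a_0 = 0  ->  2 a_2 = -5 a_0 = -10  ->  a_2 = -5
  x^1: 6 a_3 + 7 a_1 = 0  ->  6 a_3 = -7 a_1 = -21  ->  a_3 = -7/2
  x^2: 12 a_4 + 11 a_2 = 0  ->  12 a_4 = -11 a_2 = 55  ->  a_4 = 55/12
  x^3: 20 a_5 + 17 a_3 = 0  ->  20 a_5 = -17 a_3 = 119/2  ->  a_5 = 119/40
Truncated series: y(x) = 2 + 3 x - 5 x^2 - (7/2) x^3 + (55/12) x^4 + (119/40) x^5 + O(x^6).

a_0 = 2; a_1 = 3; a_2 = -5; a_3 = -7/2; a_4 = 55/12; a_5 = 119/40


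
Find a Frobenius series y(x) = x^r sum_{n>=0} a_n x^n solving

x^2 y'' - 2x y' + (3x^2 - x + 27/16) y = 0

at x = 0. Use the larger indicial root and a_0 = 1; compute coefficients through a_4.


Write in Frobenius form y'' + (p(x)/x) y' + (q(x)/x^2) y = 0:
  p(x) = -2,  q(x) = 3x^2 - x + 27/16.
Indicial equation: r(r-1) + (-2) r + (27/16) = 0 -> roots r_1 = 9/4, r_2 = 3/4.
Take r = r_1 = 9/4. Let y(x) = x^r sum_{n>=0} a_n x^n with a_0 = 1.
Substitute y = x^r sum a_n x^n and match x^{r+n}. The recurrence is
  D(n) a_n - 1 a_{n-1} + 3 a_{n-2} = 0,  where D(n) = (r+n)(r+n-1) + (-2)(r+n) + (27/16).
  a_n = [1 a_{n-1} - 3 a_{n-2}] / D(n).
Since the indicial polynomial factors as (r - r_1)(r - r_2), D(n) = (r_1 + n - r_1)(r_1 + n - r_2) = n(n + 3/2).
Evaluating step by step (a_0 = 1):
  n = 1: D(1) = 1(1 + 3/2) = 5/2; numerator = 1(1) = 1; a_1 = (1)/(5/2) = 2/5
  n = 2: D(2) = 2(2 + 3/2) = 7; numerator = 1(2/5) - 3(1) = -13/5; a_2 = (-13/5)/(7) = -13/35
  n = 3: D(3) = 3(3 + 3/2) = 27/2; numerator = 1(-13/35) - 3(2/5) = -11/7; a_3 = (-11/7)/(27/2) = -22/189
  n = 4: D(4) = 4(4 + 3/2) = 22; numerator = 1(-22/189) - 3(-13/35) = 943/945; a_4 = (943/945)/(22) = 943/20790

r = 9/4; a_0 = 1; a_1 = 2/5; a_2 = -13/35; a_3 = -22/189; a_4 = 943/20790


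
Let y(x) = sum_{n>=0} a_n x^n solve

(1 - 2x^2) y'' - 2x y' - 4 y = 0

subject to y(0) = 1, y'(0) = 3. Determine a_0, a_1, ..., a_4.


Ansatz: y(x) = sum_{n>=0} a_n x^n, so y'(x) = sum_{n>=1} n a_n x^(n-1) and y''(x) = sum_{n>=2} n(n-1) a_n x^(n-2).
Substitute into P(x) y'' + Q(x) y' + R(x) y = 0 with P(x) = 1 - 2x^2, Q(x) = -2x, R(x) = -4, and match powers of x.
Initial conditions: a_0 = 1, a_1 = 3.
Setting the coefficient of each power of x to zero and solving order by order (substituting the coefficients already found):
  x^0: 2 a_2 - 4 a_0 = 0  ->  2 a_2 = 4 a_0 = 4  ->  a_2 = 2
  x^1: 6 a_3 - 6 a_1 = 0  ->  6 a_3 = 6 a_1 = 18  ->  a_3 = 3
  x^2: 12 a_4 - 12 a_2 = 0  ->  12 a_4 = 12 a_2 = 24  ->  a_4 = 2
Truncated series: y(x) = 1 + 3 x + 2 x^2 + 3 x^3 + 2 x^4 + O(x^5).

a_0 = 1; a_1 = 3; a_2 = 2; a_3 = 3; a_4 = 2


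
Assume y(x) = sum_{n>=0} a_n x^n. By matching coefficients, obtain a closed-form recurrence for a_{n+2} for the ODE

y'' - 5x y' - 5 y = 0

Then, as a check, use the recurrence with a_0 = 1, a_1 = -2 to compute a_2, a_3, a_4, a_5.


Substitute y = sum_n a_n x^n.
y''(x) has coefficient (n+2)(n+1) a_{n+2} at x^n;
-5 x y'(x) has coefficient -5 n a_n at x^n (shift);
-5 y(x) has coefficient -5 a_n at x^n.
Matching x^n: (n+2)(n+1) a_{n+2} + (-5n - 5) a_n = 0.
Thus a_{n+2} = (5n + 5) / ((n+1)(n+2)) * a_n.

Check with a_0 = 1, a_1 = -2 (apply the recurrence for n = 0, 1, 2, 3): a_0 = 1, a_1 = -2, a_2 = 5/2, a_3 = -10/3, a_4 = 25/8, a_5 = -10/3.

a_(n+2) = (5n + 5) / ((n+1)(n+2)) * a_n; check: a_0 = 1, a_1 = -2, a_2 = 5/2, a_3 = -10/3, a_4 = 25/8, a_5 = -10/3


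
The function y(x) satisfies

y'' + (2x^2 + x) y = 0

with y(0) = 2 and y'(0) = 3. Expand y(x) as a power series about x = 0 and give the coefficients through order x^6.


Ansatz: y(x) = sum_{n>=0} a_n x^n, so y'(x) = sum_{n>=1} n a_n x^(n-1) and y''(x) = sum_{n>=2} n(n-1) a_n x^(n-2).
Substitute into P(x) y'' + Q(x) y' + R(x) y = 0 with P(x) = 1, Q(x) = 0, R(x) = 2x^2 + x, and match powers of x.
Initial conditions: a_0 = 2, a_1 = 3.
Setting the coefficient of each power of x to zero and solving order by order (substituting the coefficients already found):
  x^0: 2 a_2 = 0  ->  a_2 = 0
  x^1: 6 a_3 + a_0 = 0  ->  6 a_3 = -a_0 = -2  ->  a_3 = -1/3
  x^2: 12 a_4 + a_1 + 2 a_0 = 0  ->  12 a_4 = -a_1 - 2 a_0 = -7  ->  a_4 = -7/12
  x^3: 20 a_5 + a_2 + 2 a_1 = 0  ->  20 a_5 = -a_2 - 2 a_1 = -6  ->  a_5 = -3/10
  x^4: 30 a_6 + a_3 + 2 a_2 = 0  ->  30 a_6 = -a_3 - 2 a_2 = 1/3  ->  a_6 = 1/90
Truncated series: y(x) = 2 + 3 x - (1/3) x^3 - (7/12) x^4 - (3/10) x^5 + (1/90) x^6 + O(x^7).

a_0 = 2; a_1 = 3; a_2 = 0; a_3 = -1/3; a_4 = -7/12; a_5 = -3/10; a_6 = 1/90


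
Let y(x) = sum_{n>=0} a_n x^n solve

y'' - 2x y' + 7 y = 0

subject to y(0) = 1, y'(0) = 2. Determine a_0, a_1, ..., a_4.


Ansatz: y(x) = sum_{n>=0} a_n x^n, so y'(x) = sum_{n>=1} n a_n x^(n-1) and y''(x) = sum_{n>=2} n(n-1) a_n x^(n-2).
Substitute into P(x) y'' + Q(x) y' + R(x) y = 0 with P(x) = 1, Q(x) = -2x, R(x) = 7, and match powers of x.
Initial conditions: a_0 = 1, a_1 = 2.
Setting the coefficient of each power of x to zero and solving order by order (substituting the coefficients already found):
  x^0: 2 a_2 + 7 a_0 = 0  ->  2 a_2 = -7 a_0 = -7  ->  a_2 = -7/2
  x^1: 6 a_3 + 5 a_1 = 0  ->  6 a_3 = -5 a_1 = -10  ->  a_3 = -5/3
  x^2: 12 a_4 + 3 a_2 = 0  ->  12 a_4 = -3 a_2 = 21/2  ->  a_4 = 7/8
Truncated series: y(x) = 1 + 2 x - (7/2) x^2 - (5/3) x^3 + (7/8) x^4 + O(x^5).

a_0 = 1; a_1 = 2; a_2 = -7/2; a_3 = -5/3; a_4 = 7/8


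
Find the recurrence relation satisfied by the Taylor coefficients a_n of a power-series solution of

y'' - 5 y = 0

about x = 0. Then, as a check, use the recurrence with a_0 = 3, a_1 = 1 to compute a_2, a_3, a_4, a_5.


Substitute y = sum_n a_n x^n into y'' + (const) y = 0.
y''(x) = sum_{n>=0} (n+2)(n+1) a_{n+2} x^n.
The ODE becomes sum_n [(n+2)(n+1) a_{n+2} - 5 a_n] x^n = 0.
Setting each coefficient to zero gives the recurrence:
  (n+2)(n+1) a_{n+2} - 5 a_n = 0,
  a_{n+2} = 5 / ((n+1)(n+2)) a_n.

Check with a_0 = 3, a_1 = 1 (apply the recurrence for n = 0, 1, 2, 3): a_0 = 3, a_1 = 1, a_2 = 15/2, a_3 = 5/6, a_4 = 25/8, a_5 = 5/24.

a_{n+2} = 5/((n+1)(n+2)) * a_n; check: a_0 = 3, a_1 = 1, a_2 = 15/2, a_3 = 5/6, a_4 = 25/8, a_5 = 5/24


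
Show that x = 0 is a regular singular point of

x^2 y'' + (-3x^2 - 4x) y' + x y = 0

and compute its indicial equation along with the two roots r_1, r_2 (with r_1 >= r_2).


Divide by x^2 to reach normal form y'' + P_1(x) y' + P_2(x) y = 0 with P_1(x) = -3 - 4/x and P_2(x) = 1/x.
x = 0 is a singular point because the y'-coefficient -3 - 4/x has a pole at x = 0 and the y-coefficient 1/x has a pole at x = 0.
It is a regular singular point because x P_1(x) = p(x) = -3x - 4 and x^2 P_2(x) = q(x) = x are polynomials, hence analytic at x = 0.
p(0) = -4,  q(0) = 0.
Indicial equation: r(r-1) + p(0) r + q(0) = 0, i.e. r^2 + (p(0) - 1) r + q(0) = 0, i.e. r^2 - 5 r = 0.
Discriminant: (-5)^2 - 4(0) = 25, so r = (5 ± 5)/2.
Solving: r_1 = 5, r_2 = 0.

indicial: r^2 - 5 r = 0; roots r_1 = 5, r_2 = 0


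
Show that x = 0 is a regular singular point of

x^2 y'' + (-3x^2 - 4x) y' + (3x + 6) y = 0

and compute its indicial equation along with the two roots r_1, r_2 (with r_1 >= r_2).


Divide by x^2 to reach normal form y'' + P_1(x) y' + P_2(x) y = 0 with P_1(x) = -3 - 4/x and P_2(x) = 3/x + 6/x^2.
x = 0 is a singular point because the y'-coefficient -3 - 4/x has a pole at x = 0 and the y-coefficient 3/x + 6/x^2 has a pole at x = 0.
It is a regular singular point because x P_1(x) = p(x) = -3x - 4 and x^2 P_2(x) = q(x) = 3x + 6 are polynomials, hence analytic at x = 0.
p(0) = -4,  q(0) = 6.
Indicial equation: r(r-1) + p(0) r + q(0) = 0, i.e. r^2 + (p(0) - 1) r + q(0) = 0, i.e. r^2 - 5 r + 6 = 0.
Discriminant: (-5)^2 - 4(6) = 1, so r = (5 ± 1)/2.
Solving: r_1 = 3, r_2 = 2.

indicial: r^2 - 5 r + 6 = 0; roots r_1 = 3, r_2 = 2


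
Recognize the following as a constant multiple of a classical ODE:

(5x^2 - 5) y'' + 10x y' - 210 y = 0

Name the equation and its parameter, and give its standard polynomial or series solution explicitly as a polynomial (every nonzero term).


All three coefficients share the factor -5; dividing through by -5 gives  (1 - x^2) y'' - 2x y' + 42 y = 0.
This matches the Legendre equation (1 - x^2) y'' - 2x y' + n(n+1) y = 0 (note the -2x y' term) with n(n+1) = 42, so n = 6; the polynomial solution is P_6(x).
With y = sum_k a_k x^k, matching x^k gives (k+2)(k+1) a_{k+2} = [k(k+1) - n(n+1)] a_k = (k - 6)(k + 7) a_k. The right side vanishes at k = 6, so the series with the parity of 6 terminates at degree 6.
Standard normalization (P_n(1) = 1): leading coefficient (2n)!/(2^n (n!)^2) = 479001600/(64*518400) = 231/16, so a_6 = 231/16. Work downward with a_k = (k+1)(k+2) a_{k+2} / ((k - 6)(k + 7)):
  a_4 = (5)(6)(231/16) / ((4 - 6)(4 + 7)) = (3465/8)/(-22) = -315/16
  a_2 = (3)(4)(-315/16) / ((2 - 6)(2 + 7)) = (-945/4)/(-36) = 105/16
  a_0 = (1)(2)(105/16) / ((0 - 6)(0 + 7)) = (105/8)/(-42) = -5/16
Hence P_6(x) = 231 x^6/16 - 315 x^4/16 + 105 x^2/16 - 5/16.

P_6(x); series = 231 x^6/16 - 315 x^4/16 + 105 x^2/16 - 5/16


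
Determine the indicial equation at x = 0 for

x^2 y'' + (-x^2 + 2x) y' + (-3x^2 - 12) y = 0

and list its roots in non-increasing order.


Divide by x^2 to reach normal form y'' + P_1(x) y' + P_2(x) y = 0 with P_1(x) = -1 + 2/x and P_2(x) = -3 - 12/x^2.
x = 0 is a singular point because the y'-coefficient -1 + 2/x has a pole at x = 0 and the y-coefficient -3 - 12/x^2 has a pole at x = 0.
It is a regular singular point because x P_1(x) = p(x) = 2 - x and x^2 P_2(x) = q(x) = -3x^2 - 12 are polynomials, hence analytic at x = 0.
p(0) = 2,  q(0) = -12.
Indicial equation: r(r-1) + p(0) r + q(0) = 0, i.e. r^2 + (p(0) - 1) r + q(0) = 0, i.e. r^2 + 1 r - 12 = 0.
Discriminant: (1)^2 - 4(-12) = 49, so r = (-1 ± 7)/2.
Solving: r_1 = 3, r_2 = -4.

indicial: r^2 + 1 r - 12 = 0; roots r_1 = 3, r_2 = -4


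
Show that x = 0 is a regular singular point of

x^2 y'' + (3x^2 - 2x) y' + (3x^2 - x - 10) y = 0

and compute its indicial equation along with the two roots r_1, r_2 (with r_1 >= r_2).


Divide by x^2 to reach normal form y'' + P_1(x) y' + P_2(x) y = 0 with P_1(x) = 3 - 2/x and P_2(x) = 3 - 1/x - 10/x^2.
x = 0 is a singular point because the y'-coefficient 3 - 2/x has a pole at x = 0 and the y-coefficient 3 - 1/x - 10/x^2 has a pole at x = 0.
It is a regular singular point because x P_1(x) = p(x) = 3x - 2 and x^2 P_2(x) = q(x) = 3x^2 - x - 10 are polynomials, hence analytic at x = 0.
p(0) = -2,  q(0) = -10.
Indicial equation: r(r-1) + p(0) r + q(0) = 0, i.e. r^2 + (p(0) - 1) r + q(0) = 0, i.e. r^2 - 3 r - 10 = 0.
Discriminant: (-3)^2 - 4(-10) = 49, so r = (3 ± 7)/2.
Solving: r_1 = 5, r_2 = -2.

indicial: r^2 - 3 r - 10 = 0; roots r_1 = 5, r_2 = -2


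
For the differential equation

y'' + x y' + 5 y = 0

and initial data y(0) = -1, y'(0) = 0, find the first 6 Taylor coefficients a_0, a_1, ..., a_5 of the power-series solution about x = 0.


Ansatz: y(x) = sum_{n>=0} a_n x^n, so y'(x) = sum_{n>=1} n a_n x^(n-1) and y''(x) = sum_{n>=2} n(n-1) a_n x^(n-2).
Substitute into P(x) y'' + Q(x) y' + R(x) y = 0 with P(x) = 1, Q(x) = x, R(x) = 5, and match powers of x.
Initial conditions: a_0 = -1, a_1 = 0.
Setting the coefficient of each power of x to zero and solving order by order (substituting the coefficients already found):
  x^0: 2 a_2 + 5 a_0 = 0  ->  2 a_2 = -5 a_0 = 5  ->  a_2 = 5/2
  x^1: 6 a_3 + 6 a_1 = 0  ->  6 a_3 = -6 a_1 = 0  ->  a_3 = 0
  x^2: 12 a_4 + 7 a_2 = 0  ->  12 a_4 = -7 a_2 = -35/2  ->  a_4 = -35/24
  x^3: 20 a_5 + 8 a_3 = 0  ->  20 a_5 = -8 a_3 = 0  ->  a_5 = 0
Truncated series: y(x) = -1 + (5/2) x^2 - (35/24) x^4 + O(x^6).

a_0 = -1; a_1 = 0; a_2 = 5/2; a_3 = 0; a_4 = -35/24; a_5 = 0


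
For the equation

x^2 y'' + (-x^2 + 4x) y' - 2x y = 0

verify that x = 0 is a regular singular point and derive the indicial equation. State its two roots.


Divide by x^2 to reach normal form y'' + P_1(x) y' + P_2(x) y = 0 with P_1(x) = -1 + 4/x and P_2(x) = -2/x.
x = 0 is a singular point because the y'-coefficient -1 + 4/x has a pole at x = 0 and the y-coefficient -2/x has a pole at x = 0.
It is a regular singular point because x P_1(x) = p(x) = 4 - x and x^2 P_2(x) = q(x) = -2x are polynomials, hence analytic at x = 0.
p(0) = 4,  q(0) = 0.
Indicial equation: r(r-1) + p(0) r + q(0) = 0, i.e. r^2 + (p(0) - 1) r + q(0) = 0, i.e. r^2 + 3 r = 0.
Discriminant: (3)^2 - 4(0) = 9, so r = (-3 ± 3)/2.
Solving: r_1 = 0, r_2 = -3.

indicial: r^2 + 3 r = 0; roots r_1 = 0, r_2 = -3


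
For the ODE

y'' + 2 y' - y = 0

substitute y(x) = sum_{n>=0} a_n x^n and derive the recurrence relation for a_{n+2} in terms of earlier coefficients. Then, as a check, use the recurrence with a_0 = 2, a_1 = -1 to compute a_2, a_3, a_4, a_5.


Substitute y = sum_n a_n x^n.
y''(x) has coefficient (n+2)(n+1) a_{n+2} at x^n;
2 y'(x) has coefficient 2 (n+1) a_{n+1} at x^n;
-y(x) has coefficient -1 a_n at x^n.
Matching x^n: (n+2)(n+1) a_{n+2} + 2 (n+1) a_{n+1} - 1 a_n = 0.
Thus a_{n+2} = [-2 (n+1) a_{n+1} + 1 a_n] / ((n+1)(n+2)).

Check with a_0 = 2, a_1 = -1 (apply the recurrence for n = 0, 1, 2, 3): a_0 = 2, a_1 = -1, a_2 = 2, a_3 = -3/2, a_4 = 11/12, a_5 = -53/120.

a_(n+2) = [-2 (n+1) a_(n+1) + 1 a_n] / ((n+1)(n+2)); check: a_0 = 2, a_1 = -1, a_2 = 2, a_3 = -3/2, a_4 = 11/12, a_5 = -53/120


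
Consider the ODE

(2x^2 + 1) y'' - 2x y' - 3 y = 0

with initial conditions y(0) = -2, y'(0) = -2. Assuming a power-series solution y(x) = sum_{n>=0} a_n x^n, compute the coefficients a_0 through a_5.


Ansatz: y(x) = sum_{n>=0} a_n x^n, so y'(x) = sum_{n>=1} n a_n x^(n-1) and y''(x) = sum_{n>=2} n(n-1) a_n x^(n-2).
Substitute into P(x) y'' + Q(x) y' + R(x) y = 0 with P(x) = 2x^2 + 1, Q(x) = -2x, R(x) = -3, and match powers of x.
Initial conditions: a_0 = -2, a_1 = -2.
Setting the coefficient of each power of x to zero and solving order by order (substituting the coefficients already found):
  x^0: 2 a_2 - 3 a_0 = 0  ->  2 a_2 = 3 a_0 = -6  ->  a_2 = -3
  x^1: 6 a_3 - 5 a_1 = 0  ->  6 a_3 = 5 a_1 = -10  ->  a_3 = -5/3
  x^2: 12 a_4 - 3 a_2 = 0  ->  12 a_4 = 3 a_2 = -9  ->  a_4 = -3/4
  x^3: 20 a_5 + 3 a_3 = 0  ->  20 a_5 = -3 a_3 = 5  ->  a_5 = 1/4
Truncated series: y(x) = -2 - 2 x - 3 x^2 - (5/3) x^3 - (3/4) x^4 + (1/4) x^5 + O(x^6).

a_0 = -2; a_1 = -2; a_2 = -3; a_3 = -5/3; a_4 = -3/4; a_5 = 1/4


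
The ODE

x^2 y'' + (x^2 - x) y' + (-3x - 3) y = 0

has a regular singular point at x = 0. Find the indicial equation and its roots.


Divide by x^2 to reach normal form y'' + P_1(x) y' + P_2(x) y = 0 with P_1(x) = 1 - 1/x and P_2(x) = -3/x - 3/x^2.
x = 0 is a singular point because the y'-coefficient 1 - 1/x has a pole at x = 0 and the y-coefficient -3/x - 3/x^2 has a pole at x = 0.
It is a regular singular point because x P_1(x) = p(x) = x - 1 and x^2 P_2(x) = q(x) = -3x - 3 are polynomials, hence analytic at x = 0.
p(0) = -1,  q(0) = -3.
Indicial equation: r(r-1) + p(0) r + q(0) = 0, i.e. r^2 + (p(0) - 1) r + q(0) = 0, i.e. r^2 - 2 r - 3 = 0.
Discriminant: (-2)^2 - 4(-3) = 16, so r = (2 ± 4)/2.
Solving: r_1 = 3, r_2 = -1.

indicial: r^2 - 2 r - 3 = 0; roots r_1 = 3, r_2 = -1


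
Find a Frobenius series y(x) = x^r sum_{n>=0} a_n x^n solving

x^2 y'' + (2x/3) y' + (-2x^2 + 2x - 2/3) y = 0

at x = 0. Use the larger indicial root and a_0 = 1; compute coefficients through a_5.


Write in Frobenius form y'' + (p(x)/x) y' + (q(x)/x^2) y = 0:
  p(x) = 2/3,  q(x) = -2x^2 + 2x - 2/3.
Indicial equation: r(r-1) + (2/3) r + (-2/3) = 0 -> roots r_1 = 1, r_2 = -2/3.
Take r = r_1 = 1. Let y(x) = x^r sum_{n>=0} a_n x^n with a_0 = 1.
Substitute y = x^r sum a_n x^n and match x^{r+n}. The recurrence is
  D(n) a_n + 2 a_{n-1} - 2 a_{n-2} = 0,  where D(n) = (r+n)(r+n-1) + (2/3)(r+n) + (-2/3).
  a_n = [-2 a_{n-1} + 2 a_{n-2}] / D(n).
Since the indicial polynomial factors as (r - r_1)(r - r_2), D(n) = (r_1 + n - r_1)(r_1 + n - r_2) = n(n + 5/3).
Evaluating step by step (a_0 = 1):
  n = 1: D(1) = 1(1 + 5/3) = 8/3; numerator = -2(1) = -2; a_1 = (-2)/(8/3) = -3/4
  n = 2: D(2) = 2(2 + 5/3) = 22/3; numerator = -2(-3/4) + 2(1) = 7/2; a_2 = (7/2)/(22/3) = 21/44
  n = 3: D(3) = 3(3 + 5/3) = 14; numerator = -2(21/44) + 2(-3/4) = -27/11; a_3 = (-27/11)/(14) = -27/154
  n = 4: D(4) = 4(4 + 5/3) = 68/3; numerator = -2(-27/154) + 2(21/44) = 201/154; a_4 = (201/154)/(68/3) = 603/10472
  n = 5: D(5) = 5(5 + 5/3) = 100/3; numerator = -2(603/10472) + 2(-27/154) = -2439/5236; a_5 = (-2439/5236)/(100/3) = -7317/523600

r = 1; a_0 = 1; a_1 = -3/4; a_2 = 21/44; a_3 = -27/154; a_4 = 603/10472; a_5 = -7317/523600


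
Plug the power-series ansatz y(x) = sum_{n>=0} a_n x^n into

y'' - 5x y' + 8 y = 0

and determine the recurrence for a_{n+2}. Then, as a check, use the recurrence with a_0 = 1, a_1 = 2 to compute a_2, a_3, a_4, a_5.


Substitute y = sum_n a_n x^n.
y''(x) has coefficient (n+2)(n+1) a_{n+2} at x^n;
-5 x y'(x) has coefficient -5 n a_n at x^n (shift);
8 y(x) has coefficient 8 a_n at x^n.
Matching x^n: (n+2)(n+1) a_{n+2} + (-5n + 8) a_n = 0.
Thus a_{n+2} = (5n - 8) / ((n+1)(n+2)) * a_n.

Check with a_0 = 1, a_1 = 2 (apply the recurrence for n = 0, 1, 2, 3): a_0 = 1, a_1 = 2, a_2 = -4, a_3 = -1, a_4 = -2/3, a_5 = -7/20.

a_(n+2) = (5n - 8) / ((n+1)(n+2)) * a_n; check: a_0 = 1, a_1 = 2, a_2 = -4, a_3 = -1, a_4 = -2/3, a_5 = -7/20


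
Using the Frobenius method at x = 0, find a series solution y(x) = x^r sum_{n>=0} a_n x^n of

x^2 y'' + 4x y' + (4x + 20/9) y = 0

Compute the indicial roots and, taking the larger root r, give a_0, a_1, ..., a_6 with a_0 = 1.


Write in Frobenius form y'' + (p(x)/x) y' + (q(x)/x^2) y = 0:
  p(x) = 4,  q(x) = 4x + 20/9.
Indicial equation: r(r-1) + (4) r + (20/9) = 0 -> roots r_1 = -4/3, r_2 = -5/3.
Take r = r_1 = -4/3. Let y(x) = x^r sum_{n>=0} a_n x^n with a_0 = 1.
Substitute y = x^r sum a_n x^n and match x^{r+n}. The recurrence is
  D(n) a_n + 4 a_{n-1} = 0,  where D(n) = (r+n)(r+n-1) + (4)(r+n) + (20/9).
  a_n = -4 / D(n) * a_{n-1}.
Since the indicial polynomial factors as (r - r_1)(r - r_2), D(n) = (r_1 + n - r_1)(r_1 + n - r_2) = n(n + 1/3).
Evaluating step by step (a_0 = 1):
  n = 1: D(1) = 1(1 + 1/3) = 4/3; numerator = -4(1) = -4; a_1 = (-4)/(4/3) = -3
  n = 2: D(2) = 2(2 + 1/3) = 14/3; numerator = -4(-3) = 12; a_2 = (12)/(14/3) = 18/7
  n = 3: D(3) = 3(3 + 1/3) = 10; numerator = -4(18/7) = -72/7; a_3 = (-72/7)/(10) = -36/35
  n = 4: D(4) = 4(4 + 1/3) = 52/3; numerator = -4(-36/35) = 144/35; a_4 = (144/35)/(52/3) = 108/455
  n = 5: D(5) = 5(5 + 1/3) = 80/3; numerator = -4(108/455) = -432/455; a_5 = (-432/455)/(80/3) = -81/2275
  n = 6: D(6) = 6(6 + 1/3) = 38; numerator = -4(-81/2275) = 324/2275; a_6 = (324/2275)/(38) = 162/43225

r = -4/3; a_0 = 1; a_1 = -3; a_2 = 18/7; a_3 = -36/35; a_4 = 108/455; a_5 = -81/2275; a_6 = 162/43225


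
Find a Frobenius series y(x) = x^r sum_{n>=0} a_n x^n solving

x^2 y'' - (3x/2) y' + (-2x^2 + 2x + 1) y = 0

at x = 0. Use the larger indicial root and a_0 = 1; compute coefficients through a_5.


Write in Frobenius form y'' + (p(x)/x) y' + (q(x)/x^2) y = 0:
  p(x) = -3/2,  q(x) = -2x^2 + 2x + 1.
Indicial equation: r(r-1) + (-3/2) r + (1) = 0 -> roots r_1 = 2, r_2 = 1/2.
Take r = r_1 = 2. Let y(x) = x^r sum_{n>=0} a_n x^n with a_0 = 1.
Substitute y = x^r sum a_n x^n and match x^{r+n}. The recurrence is
  D(n) a_n + 2 a_{n-1} - 2 a_{n-2} = 0,  where D(n) = (r+n)(r+n-1) + (-3/2)(r+n) + (1).
  a_n = [-2 a_{n-1} + 2 a_{n-2}] / D(n).
Since the indicial polynomial factors as (r - r_1)(r - r_2), D(n) = (r_1 + n - r_1)(r_1 + n - r_2) = n(n + 3/2).
Evaluating step by step (a_0 = 1):
  n = 1: D(1) = 1(1 + 3/2) = 5/2; numerator = -2(1) = -2; a_1 = (-2)/(5/2) = -4/5
  n = 2: D(2) = 2(2 + 3/2) = 7; numerator = -2(-4/5) + 2(1) = 18/5; a_2 = (18/5)/(7) = 18/35
  n = 3: D(3) = 3(3 + 3/2) = 27/2; numerator = -2(18/35) + 2(-4/5) = -92/35; a_3 = (-92/35)/(27/2) = -184/945
  n = 4: D(4) = 4(4 + 3/2) = 22; numerator = -2(-184/945) + 2(18/35) = 268/189; a_4 = (268/189)/(22) = 134/2079
  n = 5: D(5) = 5(5 + 3/2) = 65/2; numerator = -2(134/2079) + 2(-184/945) = -1796/3465; a_5 = (-1796/3465)/(65/2) = -3592/225225

r = 2; a_0 = 1; a_1 = -4/5; a_2 = 18/35; a_3 = -184/945; a_4 = 134/2079; a_5 = -3592/225225


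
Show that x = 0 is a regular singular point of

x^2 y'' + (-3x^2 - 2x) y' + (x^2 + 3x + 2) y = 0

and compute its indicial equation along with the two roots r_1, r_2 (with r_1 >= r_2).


Divide by x^2 to reach normal form y'' + P_1(x) y' + P_2(x) y = 0 with P_1(x) = -3 - 2/x and P_2(x) = 1 + 3/x + 2/x^2.
x = 0 is a singular point because the y'-coefficient -3 - 2/x has a pole at x = 0 and the y-coefficient 1 + 3/x + 2/x^2 has a pole at x = 0.
It is a regular singular point because x P_1(x) = p(x) = -3x - 2 and x^2 P_2(x) = q(x) = x^2 + 3x + 2 are polynomials, hence analytic at x = 0.
p(0) = -2,  q(0) = 2.
Indicial equation: r(r-1) + p(0) r + q(0) = 0, i.e. r^2 + (p(0) - 1) r + q(0) = 0, i.e. r^2 - 3 r + 2 = 0.
Discriminant: (-3)^2 - 4(2) = 1, so r = (3 ± 1)/2.
Solving: r_1 = 2, r_2 = 1.

indicial: r^2 - 3 r + 2 = 0; roots r_1 = 2, r_2 = 1


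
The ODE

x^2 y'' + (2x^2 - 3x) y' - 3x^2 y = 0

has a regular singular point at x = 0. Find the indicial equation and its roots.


Divide by x^2 to reach normal form y'' + P_1(x) y' + P_2(x) y = 0 with P_1(x) = 2 - 3/x and P_2(x) = -3.
x = 0 is a singular point because the y'-coefficient 2 - 3/x has a pole at x = 0.
It is a regular singular point because x P_1(x) = p(x) = 2x - 3 and x^2 P_2(x) = q(x) = -3x^2 are polynomials, hence analytic at x = 0.
p(0) = -3,  q(0) = 0.
Indicial equation: r(r-1) + p(0) r + q(0) = 0, i.e. r^2 + (p(0) - 1) r + q(0) = 0, i.e. r^2 - 4 r = 0.
Discriminant: (-4)^2 - 4(0) = 16, so r = (4 ± 4)/2.
Solving: r_1 = 4, r_2 = 0.

indicial: r^2 - 4 r = 0; roots r_1 = 4, r_2 = 0


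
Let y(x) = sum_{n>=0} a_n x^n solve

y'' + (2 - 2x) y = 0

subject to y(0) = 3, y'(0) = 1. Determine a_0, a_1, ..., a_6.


Ansatz: y(x) = sum_{n>=0} a_n x^n, so y'(x) = sum_{n>=1} n a_n x^(n-1) and y''(x) = sum_{n>=2} n(n-1) a_n x^(n-2).
Substitute into P(x) y'' + Q(x) y' + R(x) y = 0 with P(x) = 1, Q(x) = 0, R(x) = 2 - 2x, and match powers of x.
Initial conditions: a_0 = 3, a_1 = 1.
Setting the coefficient of each power of x to zero and solving order by order (substituting the coefficients already found):
  x^0: 2 a_2 + 2 a_0 = 0  ->  2 a_2 = -2 a_0 = -6  ->  a_2 = -3
  x^1: 6 a_3 + 2 a_1 - 2 a_0 = 0  ->  6 a_3 = -2 a_1 + 2 a_0 = 4  ->  a_3 = 2/3
  x^2: 12 a_4 + 2 a_2 - 2 a_1 = 0  ->  12 a_4 = -2 a_2 + 2 a_1 = 8  ->  a_4 = 2/3
  x^3: 20 a_5 + 2 a_3 - 2 a_2 = 0  ->  20 a_5 = -2 a_3 + 2 a_2 = -22/3  ->  a_5 = -11/30
  x^4: 30 a_6 + 2 a_4 - 2 a_3 = 0  ->  30 a_6 = -2 a_4 + 2 a_3 = 0  ->  a_6 = 0
Truncated series: y(x) = 3 + x - 3 x^2 + (2/3) x^3 + (2/3) x^4 - (11/30) x^5 + O(x^7).

a_0 = 3; a_1 = 1; a_2 = -3; a_3 = 2/3; a_4 = 2/3; a_5 = -11/30; a_6 = 0


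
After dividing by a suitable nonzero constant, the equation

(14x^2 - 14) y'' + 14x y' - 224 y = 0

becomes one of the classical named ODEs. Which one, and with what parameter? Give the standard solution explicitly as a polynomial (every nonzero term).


All three coefficients share the factor -14; dividing through by -14 gives  (1 - x^2) y'' - x y' + 16 y = 0.
This matches the Chebyshev equation (1 - x^2) y'' - x y' + n^2 y = 0 (note the -x y' term, not -2x y') with n^2 = 16, so n = 4; the polynomial solution is T_4(x).
With y = sum_k a_k x^k, matching x^k gives (k+2)(k+1) a_{k+2} = (k^2 - n^2) a_k = (k - 4)(k + 4) a_k. The right side vanishes at k = 4, so the series with the parity of 4 terminates at degree 4.
Standard normalization: leading coefficient of T_n is 2^(n-1), so a_4 = 2^3 = 8. Work downward with a_k = (k+1)(k+2) a_{k+2} / ((k - 4)(k + 4)):
  a_2 = (3)(4)(8) / ((2 - 4)(2 + 4)) = 96/(-12) = -8
  a_0 = (1)(2)(-8) / ((0 - 4)(0 + 4)) = -16/(-16) = 1
Hence T_4(x) = 8 x^4 - 8 x^2 + 1.

T_4(x); series = 8 x^4 - 8 x^2 + 1


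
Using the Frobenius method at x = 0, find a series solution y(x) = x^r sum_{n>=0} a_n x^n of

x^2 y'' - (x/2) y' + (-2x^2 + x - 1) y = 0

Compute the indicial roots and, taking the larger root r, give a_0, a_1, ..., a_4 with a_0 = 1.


Write in Frobenius form y'' + (p(x)/x) y' + (q(x)/x^2) y = 0:
  p(x) = -1/2,  q(x) = -2x^2 + x - 1.
Indicial equation: r(r-1) + (-1/2) r + (-1) = 0 -> roots r_1 = 2, r_2 = -1/2.
Take r = r_1 = 2. Let y(x) = x^r sum_{n>=0} a_n x^n with a_0 = 1.
Substitute y = x^r sum a_n x^n and match x^{r+n}. The recurrence is
  D(n) a_n + 1 a_{n-1} - 2 a_{n-2} = 0,  where D(n) = (r+n)(r+n-1) + (-1/2)(r+n) + (-1).
  a_n = [-1 a_{n-1} + 2 a_{n-2}] / D(n).
Since the indicial polynomial factors as (r - r_1)(r - r_2), D(n) = (r_1 + n - r_1)(r_1 + n - r_2) = n(n + 5/2).
Evaluating step by step (a_0 = 1):
  n = 1: D(1) = 1(1 + 5/2) = 7/2; numerator = -1(1) = -1; a_1 = (-1)/(7/2) = -2/7
  n = 2: D(2) = 2(2 + 5/2) = 9; numerator = -1(-2/7) + 2(1) = 16/7; a_2 = (16/7)/(9) = 16/63
  n = 3: D(3) = 3(3 + 5/2) = 33/2; numerator = -1(16/63) + 2(-2/7) = -52/63; a_3 = (-52/63)/(33/2) = -104/2079
  n = 4: D(4) = 4(4 + 5/2) = 26; numerator = -1(-104/2079) + 2(16/63) = 1160/2079; a_4 = (1160/2079)/(26) = 580/27027

r = 2; a_0 = 1; a_1 = -2/7; a_2 = 16/63; a_3 = -104/2079; a_4 = 580/27027


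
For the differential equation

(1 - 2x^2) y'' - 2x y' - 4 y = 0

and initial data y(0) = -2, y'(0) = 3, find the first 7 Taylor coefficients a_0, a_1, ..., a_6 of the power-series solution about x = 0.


Ansatz: y(x) = sum_{n>=0} a_n x^n, so y'(x) = sum_{n>=1} n a_n x^(n-1) and y''(x) = sum_{n>=2} n(n-1) a_n x^(n-2).
Substitute into P(x) y'' + Q(x) y' + R(x) y = 0 with P(x) = 1 - 2x^2, Q(x) = -2x, R(x) = -4, and match powers of x.
Initial conditions: a_0 = -2, a_1 = 3.
Setting the coefficient of each power of x to zero and solving order by order (substituting the coefficients already found):
  x^0: 2 a_2 - 4 a_0 = 0  ->  2 a_2 = 4 a_0 = -8  ->  a_2 = -4
  x^1: 6 a_3 - 6 a_1 = 0  ->  6 a_3 = 6 a_1 = 18  ->  a_3 = 3
  x^2: 12 a_4 - 12 a_2 = 0  ->  12 a_4 = 12 a_2 = -48  ->  a_4 = -4
  x^3: 20 a_5 - 22 a_3 = 0  ->  20 a_5 = 22 a_3 = 66  ->  a_5 = 33/10
  x^4: 30 a_6 - 36 a_4 = 0  ->  30 a_6 = 36 a_4 = -144  ->  a_6 = -24/5
Truncated series: y(x) = -2 + 3 x - 4 x^2 + 3 x^3 - 4 x^4 + (33/10) x^5 - (24/5) x^6 + O(x^7).

a_0 = -2; a_1 = 3; a_2 = -4; a_3 = 3; a_4 = -4; a_5 = 33/10; a_6 = -24/5


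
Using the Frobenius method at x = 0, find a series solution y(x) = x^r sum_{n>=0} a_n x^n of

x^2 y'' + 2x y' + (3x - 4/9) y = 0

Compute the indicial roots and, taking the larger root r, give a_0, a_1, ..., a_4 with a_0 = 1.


Write in Frobenius form y'' + (p(x)/x) y' + (q(x)/x^2) y = 0:
  p(x) = 2,  q(x) = 3x - 4/9.
Indicial equation: r(r-1) + (2) r + (-4/9) = 0 -> roots r_1 = 1/3, r_2 = -4/3.
Take r = r_1 = 1/3. Let y(x) = x^r sum_{n>=0} a_n x^n with a_0 = 1.
Substitute y = x^r sum a_n x^n and match x^{r+n}. The recurrence is
  D(n) a_n + 3 a_{n-1} = 0,  where D(n) = (r+n)(r+n-1) + (2)(r+n) + (-4/9).
  a_n = -3 / D(n) * a_{n-1}.
Since the indicial polynomial factors as (r - r_1)(r - r_2), D(n) = (r_1 + n - r_1)(r_1 + n - r_2) = n(n + 5/3).
Evaluating step by step (a_0 = 1):
  n = 1: D(1) = 1(1 + 5/3) = 8/3; numerator = -3(1) = -3; a_1 = (-3)/(8/3) = -9/8
  n = 2: D(2) = 2(2 + 5/3) = 22/3; numerator = -3(-9/8) = 27/8; a_2 = (27/8)/(22/3) = 81/176
  n = 3: D(3) = 3(3 + 5/3) = 14; numerator = -3(81/176) = -243/176; a_3 = (-243/176)/(14) = -243/2464
  n = 4: D(4) = 4(4 + 5/3) = 68/3; numerator = -3(-243/2464) = 729/2464; a_4 = (729/2464)/(68/3) = 2187/167552

r = 1/3; a_0 = 1; a_1 = -9/8; a_2 = 81/176; a_3 = -243/2464; a_4 = 2187/167552


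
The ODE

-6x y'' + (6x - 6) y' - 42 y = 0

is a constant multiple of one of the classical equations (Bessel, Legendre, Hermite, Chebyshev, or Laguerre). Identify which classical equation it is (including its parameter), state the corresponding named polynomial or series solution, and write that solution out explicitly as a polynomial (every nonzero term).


All three coefficients share the factor -6; dividing through by -6 gives  x y'' + (1 - x) y' + 7 y = 0.
This matches the Laguerre equation x y'' + (1 - x) y' + n y = 0 with n = 7; the polynomial solution is L_7(x).
With y = sum_k a_k x^k, matching x^k gives (k+1)k a_{k+1} + (k+1) a_{k+1} - k a_k + n a_k = 0, i.e. (k+1)^2 a_{k+1} = (k - n) a_k = (k - 7) a_k. The right side vanishes at k = 7, so the series terminates at degree 7.
Standard normalization L_n(0) = 1 gives a_0 = 1. Work upward with a_{k+1} = (k - 7) a_k / (k+1)^2:
  a_1 = (0 - 7)(1) / 1^2 = -7/1 = -7
  a_2 = (1 - 7)(-7) / 2^2 = 42/4 = 21/2
  a_3 = (2 - 7)(21/2) / 3^2 = (-105/2)/9 = -35/6
  a_4 = (3 - 7)(-35/6) / 4^2 = (70/3)/16 = 35/24
  a_5 = (4 - 7)(35/24) / 5^2 = (-35/8)/25 = -7/40
  a_6 = (5 - 7)(-7/40) / 6^2 = (7/20)/36 = 7/720
  a_7 = (6 - 7)(7/720) / 7^2 = (-7/720)/49 = -1/5040
Hence L_7(x) = -x^7/5040 + 7 x^6/720 - 7 x^5/40 + 35 x^4/24 - 35 x^3/6 + 21 x^2/2 - 7 x + 1.

L_7(x); series = -x^7/5040 + 7 x^6/720 - 7 x^5/40 + 35 x^4/24 - 35 x^3/6 + 21 x^2/2 - 7 x + 1


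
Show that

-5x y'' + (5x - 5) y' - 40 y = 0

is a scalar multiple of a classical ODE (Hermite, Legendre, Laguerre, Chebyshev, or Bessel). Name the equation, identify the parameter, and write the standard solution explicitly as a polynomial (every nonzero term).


All three coefficients share the factor -5; dividing through by -5 gives  x y'' + (1 - x) y' + 8 y = 0.
This matches the Laguerre equation x y'' + (1 - x) y' + n y = 0 with n = 8; the polynomial solution is L_8(x).
With y = sum_k a_k x^k, matching x^k gives (k+1)k a_{k+1} + (k+1) a_{k+1} - k a_k + n a_k = 0, i.e. (k+1)^2 a_{k+1} = (k - n) a_k = (k - 8) a_k. The right side vanishes at k = 8, so the series terminates at degree 8.
Standard normalization L_n(0) = 1 gives a_0 = 1. Work upward with a_{k+1} = (k - 8) a_k / (k+1)^2:
  a_1 = (0 - 8)(1) / 1^2 = -8/1 = -8
  a_2 = (1 - 8)(-8) / 2^2 = 56/4 = 14
  a_3 = (2 - 8)(14) / 3^2 = -84/9 = -28/3
  a_4 = (3 - 8)(-28/3) / 4^2 = (140/3)/16 = 35/12
  a_5 = (4 - 8)(35/12) / 5^2 = (-35/3)/25 = -7/15
  a_6 = (5 - 8)(-7/15) / 6^2 = (7/5)/36 = 7/180
  a_7 = (6 - 8)(7/180) / 7^2 = (-7/90)/49 = -1/630
  a_8 = (7 - 8)(-1/630) / 8^2 = (1/630)/64 = 1/40320
Hence L_8(x) = x^8/40320 - x^7/630 + 7 x^6/180 - 7 x^5/15 + 35 x^4/12 - 28 x^3/3 + 14 x^2 - 8 x + 1.

L_8(x); series = x^8/40320 - x^7/630 + 7 x^6/180 - 7 x^5/15 + 35 x^4/12 - 28 x^3/3 + 14 x^2 - 8 x + 1


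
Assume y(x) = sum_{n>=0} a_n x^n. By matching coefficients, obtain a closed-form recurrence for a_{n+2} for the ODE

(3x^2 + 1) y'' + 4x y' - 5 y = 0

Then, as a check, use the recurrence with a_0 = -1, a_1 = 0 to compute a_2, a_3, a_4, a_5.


Substitute y = sum_n a_n x^n.
(1 + 3 x^2) y'' contributes (n+2)(n+1) a_{n+2} + 3 n(n-1) a_n at x^n.
4 x y'(x) contributes 4 n a_n at x^n.
-5 y(x) contributes -5 a_n at x^n.
Matching x^n: (n+2)(n+1) a_{n+2} + (3 n(n-1) + 4 n - 5) a_n = 0.
Thus a_{n+2} = (-3 n(n-1) - 4 n + 5) / ((n+1)(n+2)) * a_n.

Check with a_0 = -1, a_1 = 0 (apply the recurrence for n = 0, 1, 2, 3): a_0 = -1, a_1 = 0, a_2 = -5/2, a_3 = 0, a_4 = 15/8, a_5 = 0.

a_(n+2) = (-3 n(n-1) - 4 n + 5) / ((n+1)(n+2)) * a_n; check: a_0 = -1, a_1 = 0, a_2 = -5/2, a_3 = 0, a_4 = 15/8, a_5 = 0


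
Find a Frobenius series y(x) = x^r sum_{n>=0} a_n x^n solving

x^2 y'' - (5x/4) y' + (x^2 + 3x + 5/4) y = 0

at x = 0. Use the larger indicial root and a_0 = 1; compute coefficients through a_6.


Write in Frobenius form y'' + (p(x)/x) y' + (q(x)/x^2) y = 0:
  p(x) = -5/4,  q(x) = x^2 + 3x + 5/4.
Indicial equation: r(r-1) + (-5/4) r + (5/4) = 0 -> roots r_1 = 5/4, r_2 = 1.
Take r = r_1 = 5/4. Let y(x) = x^r sum_{n>=0} a_n x^n with a_0 = 1.
Substitute y = x^r sum a_n x^n and match x^{r+n}. The recurrence is
  D(n) a_n + 3 a_{n-1} + 1 a_{n-2} = 0,  where D(n) = (r+n)(r+n-1) + (-5/4)(r+n) + (5/4).
  a_n = [-3 a_{n-1} - 1 a_{n-2}] / D(n).
Since the indicial polynomial factors as (r - r_1)(r - r_2), D(n) = (r_1 + n - r_1)(r_1 + n - r_2) = n(n + 1/4).
Evaluating step by step (a_0 = 1):
  n = 1: D(1) = 1(1 + 1/4) = 5/4; numerator = -3(1) = -3; a_1 = (-3)/(5/4) = -12/5
  n = 2: D(2) = 2(2 + 1/4) = 9/2; numerator = -3(-12/5) - 1(1) = 31/5; a_2 = (31/5)/(9/2) = 62/45
  n = 3: D(3) = 3(3 + 1/4) = 39/4; numerator = -3(62/45) - 1(-12/5) = -26/15; a_3 = (-26/15)/(39/4) = -8/45
  n = 4: D(4) = 4(4 + 1/4) = 17; numerator = -3(-8/45) - 1(62/45) = -38/45; a_4 = (-38/45)/(17) = -38/765
  n = 5: D(5) = 5(5 + 1/4) = 105/4; numerator = -3(-38/765) - 1(-8/45) = 50/153; a_5 = (50/153)/(105/4) = 40/3213
  n = 6: D(6) = 6(6 + 1/4) = 75/2; numerator = -3(40/3213) - 1(-38/765) = 22/1785; a_6 = (22/1785)/(75/2) = 44/133875

r = 5/4; a_0 = 1; a_1 = -12/5; a_2 = 62/45; a_3 = -8/45; a_4 = -38/765; a_5 = 40/3213; a_6 = 44/133875


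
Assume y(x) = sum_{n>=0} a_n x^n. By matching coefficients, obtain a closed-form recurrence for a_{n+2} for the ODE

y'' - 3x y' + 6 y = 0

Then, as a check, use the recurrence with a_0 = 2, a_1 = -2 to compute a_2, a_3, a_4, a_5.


Substitute y = sum_n a_n x^n.
y''(x) has coefficient (n+2)(n+1) a_{n+2} at x^n;
-3 x y'(x) has coefficient -3 n a_n at x^n (shift);
6 y(x) has coefficient 6 a_n at x^n.
Matching x^n: (n+2)(n+1) a_{n+2} + (-3n + 6) a_n = 0.
Thus a_{n+2} = (3n - 6) / ((n+1)(n+2)) * a_n.

Check with a_0 = 2, a_1 = -2 (apply the recurrence for n = 0, 1, 2, 3): a_0 = 2, a_1 = -2, a_2 = -6, a_3 = 1, a_4 = 0, a_5 = 3/20.

a_(n+2) = (3n - 6) / ((n+1)(n+2)) * a_n; check: a_0 = 2, a_1 = -2, a_2 = -6, a_3 = 1, a_4 = 0, a_5 = 3/20
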